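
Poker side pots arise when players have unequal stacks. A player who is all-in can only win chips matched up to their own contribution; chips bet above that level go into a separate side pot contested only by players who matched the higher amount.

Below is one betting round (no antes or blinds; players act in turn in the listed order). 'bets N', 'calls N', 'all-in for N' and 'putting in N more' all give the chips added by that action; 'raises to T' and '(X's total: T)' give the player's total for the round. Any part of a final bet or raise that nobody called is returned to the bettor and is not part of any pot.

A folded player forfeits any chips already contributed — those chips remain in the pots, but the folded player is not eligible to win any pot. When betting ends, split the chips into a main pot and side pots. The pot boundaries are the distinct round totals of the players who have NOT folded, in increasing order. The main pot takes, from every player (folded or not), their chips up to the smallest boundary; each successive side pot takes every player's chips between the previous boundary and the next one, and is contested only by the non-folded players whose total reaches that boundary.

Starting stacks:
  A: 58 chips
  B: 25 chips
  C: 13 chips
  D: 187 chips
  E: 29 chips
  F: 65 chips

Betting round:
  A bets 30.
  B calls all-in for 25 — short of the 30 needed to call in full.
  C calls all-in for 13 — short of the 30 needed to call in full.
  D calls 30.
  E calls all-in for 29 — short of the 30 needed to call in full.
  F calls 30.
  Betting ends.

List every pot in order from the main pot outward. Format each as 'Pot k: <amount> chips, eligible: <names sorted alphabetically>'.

Pot 1: 78 chips, eligible: A, B, C, D, E, F
Pot 2: 60 chips, eligible: A, B, D, E, F
Pot 3: 16 chips, eligible: A, D, E, F
Pot 4: 3 chips, eligible: A, D, F

Derivation:
Contributions: A=30, B=25, C=13, D=30, E=29, F=30
Pot levels (distinct totals of non-folded players): 13, 25, 29, 30
Layer 1-13: 13 each from A, B, C, D, E, F = 13*6 = 78 chips; eligible A, B, C, D, E, F
Layer 14-25: 12 each from A, B, D, E, F = 12*5 = 60 chips; eligible A, B, D, E, F
Layer 26-29: 4 each from A, D, E, F = 4*4 = 16 chips; eligible A, D, E, F
Layer 30-30: 1 each from A, D, F = 1*3 = 3 chips; eligible A, D, F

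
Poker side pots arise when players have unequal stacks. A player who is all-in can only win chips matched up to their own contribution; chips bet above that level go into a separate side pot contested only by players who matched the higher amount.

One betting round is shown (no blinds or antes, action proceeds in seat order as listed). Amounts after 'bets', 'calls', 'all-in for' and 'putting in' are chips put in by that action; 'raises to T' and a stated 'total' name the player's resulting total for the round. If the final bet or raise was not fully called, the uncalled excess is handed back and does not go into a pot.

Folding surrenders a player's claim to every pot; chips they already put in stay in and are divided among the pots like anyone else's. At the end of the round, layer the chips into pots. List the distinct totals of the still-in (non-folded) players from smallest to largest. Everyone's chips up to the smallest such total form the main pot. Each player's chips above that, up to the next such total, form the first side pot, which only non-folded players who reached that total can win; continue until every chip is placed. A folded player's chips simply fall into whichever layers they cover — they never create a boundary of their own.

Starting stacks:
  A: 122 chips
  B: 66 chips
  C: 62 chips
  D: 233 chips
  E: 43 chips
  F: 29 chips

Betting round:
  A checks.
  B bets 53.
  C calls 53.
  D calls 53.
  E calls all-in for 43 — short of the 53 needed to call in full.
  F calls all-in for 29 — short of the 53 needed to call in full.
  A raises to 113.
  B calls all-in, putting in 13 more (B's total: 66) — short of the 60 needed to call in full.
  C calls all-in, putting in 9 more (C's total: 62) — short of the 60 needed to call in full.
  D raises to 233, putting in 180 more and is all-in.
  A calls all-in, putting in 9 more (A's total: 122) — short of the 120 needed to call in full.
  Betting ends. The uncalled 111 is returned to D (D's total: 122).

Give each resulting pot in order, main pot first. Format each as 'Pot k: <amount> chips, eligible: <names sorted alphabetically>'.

Contributions (after 111 returned to D): A=122, B=66, C=62, D=122, E=43, F=29
Pot levels (distinct totals of non-folded players): 29, 43, 62, 66, 122
Layer 1-29: 29 each from A, B, C, D, E, F = 29*6 = 174 chips; eligible A, B, C, D, E, F
Layer 30-43: 14 each from A, B, C, D, E = 14*5 = 70 chips; eligible A, B, C, D, E
Layer 44-62: 19 each from A, B, C, D = 19*4 = 76 chips; eligible A, B, C, D
Layer 63-66: 4 each from A, B, D = 4*3 = 12 chips; eligible A, B, D
Layer 67-122: 56 each from A, D = 56*2 = 112 chips; eligible A, D

Pot 1: 174 chips, eligible: A, B, C, D, E, F
Pot 2: 70 chips, eligible: A, B, C, D, E
Pot 3: 76 chips, eligible: A, B, C, D
Pot 4: 12 chips, eligible: A, B, D
Pot 5: 112 chips, eligible: A, D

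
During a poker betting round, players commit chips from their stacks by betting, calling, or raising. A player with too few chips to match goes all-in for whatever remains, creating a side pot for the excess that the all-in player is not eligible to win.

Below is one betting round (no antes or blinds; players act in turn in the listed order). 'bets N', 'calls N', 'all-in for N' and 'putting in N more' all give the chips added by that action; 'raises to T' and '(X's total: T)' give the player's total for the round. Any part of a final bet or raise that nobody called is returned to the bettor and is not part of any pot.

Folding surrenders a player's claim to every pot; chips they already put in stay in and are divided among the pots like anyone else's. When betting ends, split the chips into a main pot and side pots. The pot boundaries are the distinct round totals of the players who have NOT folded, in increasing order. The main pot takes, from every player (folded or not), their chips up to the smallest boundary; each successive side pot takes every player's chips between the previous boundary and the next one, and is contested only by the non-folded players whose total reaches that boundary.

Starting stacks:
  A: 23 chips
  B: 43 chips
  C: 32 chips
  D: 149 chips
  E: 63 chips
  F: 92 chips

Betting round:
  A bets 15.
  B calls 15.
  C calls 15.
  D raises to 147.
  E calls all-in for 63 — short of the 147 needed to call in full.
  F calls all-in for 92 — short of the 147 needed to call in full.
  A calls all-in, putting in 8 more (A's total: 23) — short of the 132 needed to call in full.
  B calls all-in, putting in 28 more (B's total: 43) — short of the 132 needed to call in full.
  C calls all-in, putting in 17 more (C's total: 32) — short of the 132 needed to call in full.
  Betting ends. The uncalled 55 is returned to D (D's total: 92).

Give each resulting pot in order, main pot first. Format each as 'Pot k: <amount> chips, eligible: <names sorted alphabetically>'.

Contributions (after 55 returned to D): A=23, B=43, C=32, D=92, E=63, F=92
Pot levels (distinct totals of non-folded players): 23, 32, 43, 63, 92
Layer 1-23: 23 each from A, B, C, D, E, F = 23*6 = 138 chips; eligible A, B, C, D, E, F
Layer 24-32: 9 each from B, C, D, E, F = 9*5 = 45 chips; eligible B, C, D, E, F
Layer 33-43: 11 each from B, D, E, F = 11*4 = 44 chips; eligible B, D, E, F
Layer 44-63: 20 each from D, E, F = 20*3 = 60 chips; eligible D, E, F
Layer 64-92: 29 each from D, F = 29*2 = 58 chips; eligible D, F

Pot 1: 138 chips, eligible: A, B, C, D, E, F
Pot 2: 45 chips, eligible: B, C, D, E, F
Pot 3: 44 chips, eligible: B, D, E, F
Pot 4: 60 chips, eligible: D, E, F
Pot 5: 58 chips, eligible: D, F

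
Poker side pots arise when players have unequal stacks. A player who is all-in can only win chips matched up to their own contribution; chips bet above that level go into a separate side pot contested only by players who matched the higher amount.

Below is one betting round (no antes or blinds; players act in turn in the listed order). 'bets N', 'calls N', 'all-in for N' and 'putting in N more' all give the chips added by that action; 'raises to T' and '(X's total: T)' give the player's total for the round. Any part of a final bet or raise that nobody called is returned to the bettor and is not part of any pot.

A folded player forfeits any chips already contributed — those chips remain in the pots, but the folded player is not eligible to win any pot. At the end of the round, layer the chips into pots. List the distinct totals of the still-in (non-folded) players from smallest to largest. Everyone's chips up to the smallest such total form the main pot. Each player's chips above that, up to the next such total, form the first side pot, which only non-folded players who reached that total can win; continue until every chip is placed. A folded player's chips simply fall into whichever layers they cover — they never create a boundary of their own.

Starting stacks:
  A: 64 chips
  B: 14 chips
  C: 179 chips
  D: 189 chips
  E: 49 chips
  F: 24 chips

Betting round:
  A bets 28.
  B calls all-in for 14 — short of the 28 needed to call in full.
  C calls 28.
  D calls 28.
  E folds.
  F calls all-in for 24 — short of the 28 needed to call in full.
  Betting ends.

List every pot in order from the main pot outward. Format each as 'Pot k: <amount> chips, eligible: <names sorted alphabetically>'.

Pot 1: 70 chips, eligible: A, B, C, D, F
Pot 2: 40 chips, eligible: A, C, D, F
Pot 3: 12 chips, eligible: A, C, D

Derivation:
Contributions: A=28, B=14, C=28, D=28, F=24
Folded: E
Pot levels (distinct totals of non-folded players): 14, 24, 28
Layer 1-14: 14 each from A, B, C, D, F = 14*5 = 70 chips; eligible A, B, C, D, F
Layer 15-24: 10 each from A, C, D, F = 10*4 = 40 chips; eligible A, C, D, F
Layer 25-28: 4 each from A, C, D = 4*3 = 12 chips; eligible A, C, D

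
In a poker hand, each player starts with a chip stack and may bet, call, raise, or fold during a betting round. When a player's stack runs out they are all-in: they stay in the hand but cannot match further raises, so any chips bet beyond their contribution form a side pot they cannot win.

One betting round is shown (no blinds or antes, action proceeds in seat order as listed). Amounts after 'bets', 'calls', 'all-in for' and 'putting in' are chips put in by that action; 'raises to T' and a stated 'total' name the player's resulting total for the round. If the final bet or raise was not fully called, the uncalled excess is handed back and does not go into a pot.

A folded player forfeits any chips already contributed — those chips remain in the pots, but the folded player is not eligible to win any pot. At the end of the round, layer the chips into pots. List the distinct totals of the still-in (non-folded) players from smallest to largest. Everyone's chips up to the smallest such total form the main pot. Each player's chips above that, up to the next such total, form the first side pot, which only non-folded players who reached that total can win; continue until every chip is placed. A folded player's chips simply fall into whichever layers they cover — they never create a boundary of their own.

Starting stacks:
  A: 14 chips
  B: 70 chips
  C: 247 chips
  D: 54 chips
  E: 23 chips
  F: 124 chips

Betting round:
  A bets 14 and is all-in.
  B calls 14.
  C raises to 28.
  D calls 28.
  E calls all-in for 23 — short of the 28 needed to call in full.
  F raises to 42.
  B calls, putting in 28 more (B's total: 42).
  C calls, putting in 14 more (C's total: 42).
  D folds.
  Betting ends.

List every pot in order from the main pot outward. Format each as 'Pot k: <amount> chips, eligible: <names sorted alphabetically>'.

Pot 1: 84 chips, eligible: A, B, C, E, F
Pot 2: 45 chips, eligible: B, C, E, F
Pot 3: 62 chips, eligible: B, C, F

Derivation:
Contributions: A=14, B=42, C=42, D=28, E=23, F=42
Folded: D
Pot levels (distinct totals of non-folded players): 14, 23, 42
Layer 1-14: 14 each from A, B, C, D, E, F = 14*6 = 84 chips; eligible A, B, C, E, F
Layer 15-23: 9 each from B, C, D, E, F = 9*5 = 45 chips; eligible B, C, E, F
Layer 24-42: B 19 + C 19 + D 5 + F 19 = 62 chips; eligible B, C, F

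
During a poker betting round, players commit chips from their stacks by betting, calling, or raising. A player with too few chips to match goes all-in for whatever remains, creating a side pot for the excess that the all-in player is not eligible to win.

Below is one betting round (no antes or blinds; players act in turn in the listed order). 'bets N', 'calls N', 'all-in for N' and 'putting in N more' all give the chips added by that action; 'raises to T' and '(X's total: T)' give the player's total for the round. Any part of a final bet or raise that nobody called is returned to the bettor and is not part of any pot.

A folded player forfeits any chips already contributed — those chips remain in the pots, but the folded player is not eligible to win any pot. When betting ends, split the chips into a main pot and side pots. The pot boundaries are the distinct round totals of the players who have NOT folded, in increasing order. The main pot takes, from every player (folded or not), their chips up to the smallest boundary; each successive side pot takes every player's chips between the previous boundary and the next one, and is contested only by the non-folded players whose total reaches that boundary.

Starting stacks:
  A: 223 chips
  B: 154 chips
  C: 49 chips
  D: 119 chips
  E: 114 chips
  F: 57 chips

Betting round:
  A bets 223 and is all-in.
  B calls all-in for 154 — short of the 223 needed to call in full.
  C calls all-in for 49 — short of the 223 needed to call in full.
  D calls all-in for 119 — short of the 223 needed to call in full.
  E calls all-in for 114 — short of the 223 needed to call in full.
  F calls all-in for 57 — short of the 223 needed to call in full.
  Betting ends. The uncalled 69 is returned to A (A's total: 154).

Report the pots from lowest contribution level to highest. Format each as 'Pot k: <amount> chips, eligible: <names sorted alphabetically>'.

Contributions (after 69 returned to A): A=154, B=154, C=49, D=119, E=114, F=57
Pot levels (distinct totals of non-folded players): 49, 57, 114, 119, 154
Layer 1-49: 49 each from A, B, C, D, E, F = 49*6 = 294 chips; eligible A, B, C, D, E, F
Layer 50-57: 8 each from A, B, D, E, F = 8*5 = 40 chips; eligible A, B, D, E, F
Layer 58-114: 57 each from A, B, D, E = 57*4 = 228 chips; eligible A, B, D, E
Layer 115-119: 5 each from A, B, D = 5*3 = 15 chips; eligible A, B, D
Layer 120-154: 35 each from A, B = 35*2 = 70 chips; eligible A, B

Pot 1: 294 chips, eligible: A, B, C, D, E, F
Pot 2: 40 chips, eligible: A, B, D, E, F
Pot 3: 228 chips, eligible: A, B, D, E
Pot 4: 15 chips, eligible: A, B, D
Pot 5: 70 chips, eligible: A, B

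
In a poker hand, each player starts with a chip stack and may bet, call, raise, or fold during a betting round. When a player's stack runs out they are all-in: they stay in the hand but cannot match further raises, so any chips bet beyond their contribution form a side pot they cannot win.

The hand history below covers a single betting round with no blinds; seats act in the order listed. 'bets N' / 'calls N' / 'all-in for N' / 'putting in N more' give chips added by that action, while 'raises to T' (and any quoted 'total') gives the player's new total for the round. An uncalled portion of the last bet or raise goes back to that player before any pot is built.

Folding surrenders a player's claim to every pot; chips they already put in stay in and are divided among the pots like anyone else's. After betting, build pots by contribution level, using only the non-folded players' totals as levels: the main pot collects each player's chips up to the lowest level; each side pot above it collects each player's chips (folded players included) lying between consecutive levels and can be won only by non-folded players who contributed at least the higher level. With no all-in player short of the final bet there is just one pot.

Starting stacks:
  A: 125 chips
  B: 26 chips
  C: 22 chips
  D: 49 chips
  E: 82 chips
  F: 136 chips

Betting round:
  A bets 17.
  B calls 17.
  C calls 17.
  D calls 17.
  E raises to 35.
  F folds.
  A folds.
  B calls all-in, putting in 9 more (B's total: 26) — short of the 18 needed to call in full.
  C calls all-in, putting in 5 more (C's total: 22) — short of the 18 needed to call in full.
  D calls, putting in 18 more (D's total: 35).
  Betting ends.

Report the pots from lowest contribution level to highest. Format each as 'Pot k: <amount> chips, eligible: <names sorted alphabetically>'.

Pot 1: 105 chips, eligible: B, C, D, E
Pot 2: 12 chips, eligible: B, D, E
Pot 3: 18 chips, eligible: D, E

Derivation:
Contributions: A=17, B=26, C=22, D=35, E=35
Folded: A, F
Pot levels (distinct totals of non-folded players): 22, 26, 35
Layer 1-22: A 17 + B 22 + C 22 + D 22 + E 22 = 105 chips; eligible B, C, D, E
Layer 23-26: 4 each from B, D, E = 4*3 = 12 chips; eligible B, D, E
Layer 27-35: 9 each from D, E = 9*2 = 18 chips; eligible D, E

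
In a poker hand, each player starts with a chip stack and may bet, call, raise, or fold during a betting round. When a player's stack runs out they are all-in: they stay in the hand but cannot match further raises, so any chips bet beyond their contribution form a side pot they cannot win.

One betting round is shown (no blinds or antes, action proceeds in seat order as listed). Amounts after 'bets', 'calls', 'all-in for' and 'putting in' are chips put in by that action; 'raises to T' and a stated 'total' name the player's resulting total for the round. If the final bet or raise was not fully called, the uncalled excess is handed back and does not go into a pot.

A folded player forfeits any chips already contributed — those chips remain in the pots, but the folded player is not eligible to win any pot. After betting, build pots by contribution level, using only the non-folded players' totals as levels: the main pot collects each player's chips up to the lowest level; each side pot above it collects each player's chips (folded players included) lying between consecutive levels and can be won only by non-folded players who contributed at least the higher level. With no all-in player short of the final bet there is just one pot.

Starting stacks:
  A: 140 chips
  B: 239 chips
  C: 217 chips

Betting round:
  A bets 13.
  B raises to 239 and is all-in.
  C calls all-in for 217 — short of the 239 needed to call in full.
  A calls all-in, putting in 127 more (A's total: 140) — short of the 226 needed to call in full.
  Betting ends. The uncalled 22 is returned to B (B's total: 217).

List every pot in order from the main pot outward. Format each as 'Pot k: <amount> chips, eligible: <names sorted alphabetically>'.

Contributions (after 22 returned to B): A=140, B=217, C=217
Pot levels (distinct totals of non-folded players): 140, 217
Layer 1-140: 140 each from A, B, C = 140*3 = 420 chips; eligible A, B, C
Layer 141-217: 77 each from B, C = 77*2 = 154 chips; eligible B, C

Pot 1: 420 chips, eligible: A, B, C
Pot 2: 154 chips, eligible: B, C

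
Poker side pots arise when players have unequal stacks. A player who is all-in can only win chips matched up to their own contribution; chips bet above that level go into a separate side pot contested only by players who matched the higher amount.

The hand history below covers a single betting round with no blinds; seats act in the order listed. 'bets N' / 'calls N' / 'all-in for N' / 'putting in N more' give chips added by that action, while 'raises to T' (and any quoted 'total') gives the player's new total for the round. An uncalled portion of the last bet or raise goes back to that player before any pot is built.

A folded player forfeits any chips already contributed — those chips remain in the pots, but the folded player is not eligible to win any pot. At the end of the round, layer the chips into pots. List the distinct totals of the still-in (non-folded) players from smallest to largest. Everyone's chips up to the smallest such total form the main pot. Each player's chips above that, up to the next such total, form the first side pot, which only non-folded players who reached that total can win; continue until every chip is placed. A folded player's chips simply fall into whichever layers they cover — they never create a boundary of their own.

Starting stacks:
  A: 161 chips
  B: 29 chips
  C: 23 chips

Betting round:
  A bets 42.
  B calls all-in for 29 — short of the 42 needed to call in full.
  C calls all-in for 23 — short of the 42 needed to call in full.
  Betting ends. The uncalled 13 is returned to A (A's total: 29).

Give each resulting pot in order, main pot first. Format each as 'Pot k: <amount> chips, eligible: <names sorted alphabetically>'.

Pot 1: 69 chips, eligible: A, B, C
Pot 2: 12 chips, eligible: A, B

Derivation:
Contributions (after 13 returned to A): A=29, B=29, C=23
Pot levels (distinct totals of non-folded players): 23, 29
Layer 1-23: 23 each from A, B, C = 23*3 = 69 chips; eligible A, B, C
Layer 24-29: 6 each from A, B = 6*2 = 12 chips; eligible A, B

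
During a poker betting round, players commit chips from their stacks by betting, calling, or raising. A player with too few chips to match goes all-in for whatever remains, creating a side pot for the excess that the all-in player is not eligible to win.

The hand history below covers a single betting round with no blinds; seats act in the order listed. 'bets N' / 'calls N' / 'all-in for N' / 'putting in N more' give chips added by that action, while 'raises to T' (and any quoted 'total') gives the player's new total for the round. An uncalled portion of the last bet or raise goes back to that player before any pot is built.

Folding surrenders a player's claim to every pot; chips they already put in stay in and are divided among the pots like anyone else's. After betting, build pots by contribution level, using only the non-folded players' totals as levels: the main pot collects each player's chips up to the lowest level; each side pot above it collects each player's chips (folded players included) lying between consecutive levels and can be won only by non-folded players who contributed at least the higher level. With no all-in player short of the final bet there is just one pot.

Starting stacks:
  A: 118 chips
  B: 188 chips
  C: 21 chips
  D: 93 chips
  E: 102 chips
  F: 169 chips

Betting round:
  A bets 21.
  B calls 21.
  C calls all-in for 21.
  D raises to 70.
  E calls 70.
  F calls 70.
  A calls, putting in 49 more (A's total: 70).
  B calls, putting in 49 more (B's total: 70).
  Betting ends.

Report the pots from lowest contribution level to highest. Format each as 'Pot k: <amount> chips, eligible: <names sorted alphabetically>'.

Contributions: A=70, B=70, C=21, D=70, E=70, F=70
Pot levels (distinct totals of non-folded players): 21, 70
Layer 1-21: 21 each from A, B, C, D, E, F = 21*6 = 126 chips; eligible A, B, C, D, E, F
Layer 22-70: 49 each from A, B, D, E, F = 49*5 = 245 chips; eligible A, B, D, E, F

Pot 1: 126 chips, eligible: A, B, C, D, E, F
Pot 2: 245 chips, eligible: A, B, D, E, F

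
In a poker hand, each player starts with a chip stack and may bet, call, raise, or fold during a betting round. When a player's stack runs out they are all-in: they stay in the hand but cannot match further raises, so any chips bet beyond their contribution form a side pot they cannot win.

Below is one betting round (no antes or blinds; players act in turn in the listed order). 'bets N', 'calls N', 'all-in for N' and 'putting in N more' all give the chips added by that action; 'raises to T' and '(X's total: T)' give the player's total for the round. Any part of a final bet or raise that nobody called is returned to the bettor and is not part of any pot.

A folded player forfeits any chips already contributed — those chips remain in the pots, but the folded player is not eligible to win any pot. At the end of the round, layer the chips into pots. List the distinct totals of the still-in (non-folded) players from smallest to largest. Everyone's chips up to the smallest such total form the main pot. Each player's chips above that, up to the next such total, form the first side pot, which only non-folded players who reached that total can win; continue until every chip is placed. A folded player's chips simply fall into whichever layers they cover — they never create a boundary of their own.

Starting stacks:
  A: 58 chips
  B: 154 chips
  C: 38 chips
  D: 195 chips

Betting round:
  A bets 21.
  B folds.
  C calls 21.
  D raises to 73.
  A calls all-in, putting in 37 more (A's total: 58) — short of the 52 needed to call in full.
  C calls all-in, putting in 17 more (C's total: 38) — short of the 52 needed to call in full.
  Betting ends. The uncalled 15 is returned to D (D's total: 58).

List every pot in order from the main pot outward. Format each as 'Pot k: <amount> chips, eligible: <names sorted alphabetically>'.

Contributions (after 15 returned to D): A=58, C=38, D=58
Folded: B
Pot levels (distinct totals of non-folded players): 38, 58
Layer 1-38: 38 each from A, C, D = 38*3 = 114 chips; eligible A, C, D
Layer 39-58: 20 each from A, D = 20*2 = 40 chips; eligible A, D

Pot 1: 114 chips, eligible: A, C, D
Pot 2: 40 chips, eligible: A, D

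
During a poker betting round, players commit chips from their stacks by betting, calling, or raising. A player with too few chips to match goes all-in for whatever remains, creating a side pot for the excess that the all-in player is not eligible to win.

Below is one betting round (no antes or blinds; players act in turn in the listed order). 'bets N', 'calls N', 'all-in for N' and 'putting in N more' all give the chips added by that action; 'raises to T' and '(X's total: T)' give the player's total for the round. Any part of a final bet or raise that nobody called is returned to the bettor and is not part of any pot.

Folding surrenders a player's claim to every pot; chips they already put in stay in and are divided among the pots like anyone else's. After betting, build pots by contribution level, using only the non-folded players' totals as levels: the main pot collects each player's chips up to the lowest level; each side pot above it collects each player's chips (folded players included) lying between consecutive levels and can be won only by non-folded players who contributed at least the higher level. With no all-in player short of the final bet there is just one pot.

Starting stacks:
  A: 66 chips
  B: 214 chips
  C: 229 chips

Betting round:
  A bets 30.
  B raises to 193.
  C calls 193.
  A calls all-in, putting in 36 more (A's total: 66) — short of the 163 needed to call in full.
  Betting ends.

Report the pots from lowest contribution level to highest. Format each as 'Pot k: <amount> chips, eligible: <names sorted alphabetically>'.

Contributions: A=66, B=193, C=193
Pot levels (distinct totals of non-folded players): 66, 193
Layer 1-66: 66 each from A, B, C = 66*3 = 198 chips; eligible A, B, C
Layer 67-193: 127 each from B, C = 127*2 = 254 chips; eligible B, C

Pot 1: 198 chips, eligible: A, B, C
Pot 2: 254 chips, eligible: B, C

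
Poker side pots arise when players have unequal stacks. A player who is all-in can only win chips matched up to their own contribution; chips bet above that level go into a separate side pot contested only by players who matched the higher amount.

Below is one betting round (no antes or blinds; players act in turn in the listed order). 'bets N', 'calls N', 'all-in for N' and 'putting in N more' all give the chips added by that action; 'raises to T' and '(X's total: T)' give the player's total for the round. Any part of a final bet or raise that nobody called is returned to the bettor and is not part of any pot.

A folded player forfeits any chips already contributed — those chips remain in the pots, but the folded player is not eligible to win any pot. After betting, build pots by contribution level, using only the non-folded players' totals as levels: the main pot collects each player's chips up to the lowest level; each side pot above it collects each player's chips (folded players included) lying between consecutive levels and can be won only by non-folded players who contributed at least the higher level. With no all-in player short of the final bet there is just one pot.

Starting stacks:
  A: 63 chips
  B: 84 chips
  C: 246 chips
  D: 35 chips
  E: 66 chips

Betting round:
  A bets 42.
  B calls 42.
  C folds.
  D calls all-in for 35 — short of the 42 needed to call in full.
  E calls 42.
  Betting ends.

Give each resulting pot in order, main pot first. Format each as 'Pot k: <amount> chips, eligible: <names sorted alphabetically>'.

Pot 1: 140 chips, eligible: A, B, D, E
Pot 2: 21 chips, eligible: A, B, E

Derivation:
Contributions: A=42, B=42, D=35, E=42
Folded: C
Pot levels (distinct totals of non-folded players): 35, 42
Layer 1-35: 35 each from A, B, D, E = 35*4 = 140 chips; eligible A, B, D, E
Layer 36-42: 7 each from A, B, E = 7*3 = 21 chips; eligible A, B, E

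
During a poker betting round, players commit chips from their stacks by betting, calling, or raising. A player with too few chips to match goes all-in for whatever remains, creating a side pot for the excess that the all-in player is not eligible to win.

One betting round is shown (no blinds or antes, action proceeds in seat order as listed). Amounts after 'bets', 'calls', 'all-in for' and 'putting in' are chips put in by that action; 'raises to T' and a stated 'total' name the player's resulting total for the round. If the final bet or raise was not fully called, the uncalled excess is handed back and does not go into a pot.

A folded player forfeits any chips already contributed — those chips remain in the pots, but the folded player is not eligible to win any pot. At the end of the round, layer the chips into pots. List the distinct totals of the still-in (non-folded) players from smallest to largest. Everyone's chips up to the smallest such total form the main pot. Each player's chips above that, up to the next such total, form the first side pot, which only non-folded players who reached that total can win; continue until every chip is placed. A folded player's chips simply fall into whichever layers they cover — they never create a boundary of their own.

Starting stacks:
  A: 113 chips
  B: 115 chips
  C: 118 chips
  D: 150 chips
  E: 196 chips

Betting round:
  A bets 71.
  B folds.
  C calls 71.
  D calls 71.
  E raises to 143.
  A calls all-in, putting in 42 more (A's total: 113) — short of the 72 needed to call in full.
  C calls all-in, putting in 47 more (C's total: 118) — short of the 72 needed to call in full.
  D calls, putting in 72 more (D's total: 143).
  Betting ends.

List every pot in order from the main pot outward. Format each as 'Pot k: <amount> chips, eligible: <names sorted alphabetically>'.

Contributions: A=113, C=118, D=143, E=143
Folded: B
Pot levels (distinct totals of non-folded players): 113, 118, 143
Layer 1-113: 113 each from A, C, D, E = 113*4 = 452 chips; eligible A, C, D, E
Layer 114-118: 5 each from C, D, E = 5*3 = 15 chips; eligible C, D, E
Layer 119-143: 25 each from D, E = 25*2 = 50 chips; eligible D, E

Pot 1: 452 chips, eligible: A, C, D, E
Pot 2: 15 chips, eligible: C, D, E
Pot 3: 50 chips, eligible: D, E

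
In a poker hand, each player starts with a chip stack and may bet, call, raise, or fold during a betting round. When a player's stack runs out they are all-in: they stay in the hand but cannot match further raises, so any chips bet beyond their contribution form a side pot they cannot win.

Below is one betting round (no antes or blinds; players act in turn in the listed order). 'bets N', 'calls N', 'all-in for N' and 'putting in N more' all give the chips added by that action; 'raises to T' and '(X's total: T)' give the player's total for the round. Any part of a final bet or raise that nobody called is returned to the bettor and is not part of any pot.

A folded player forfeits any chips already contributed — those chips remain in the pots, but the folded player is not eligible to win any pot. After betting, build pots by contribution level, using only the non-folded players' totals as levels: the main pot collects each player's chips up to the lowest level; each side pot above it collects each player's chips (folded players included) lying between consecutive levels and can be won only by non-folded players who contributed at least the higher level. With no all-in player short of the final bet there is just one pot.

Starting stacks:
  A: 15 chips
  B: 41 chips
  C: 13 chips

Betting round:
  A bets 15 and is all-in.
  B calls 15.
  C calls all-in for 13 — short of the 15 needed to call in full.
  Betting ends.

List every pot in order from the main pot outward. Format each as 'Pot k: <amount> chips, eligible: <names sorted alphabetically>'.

Contributions: A=15, B=15, C=13
Pot levels (distinct totals of non-folded players): 13, 15
Layer 1-13: 13 each from A, B, C = 13*3 = 39 chips; eligible A, B, C
Layer 14-15: 2 each from A, B = 2*2 = 4 chips; eligible A, B

Pot 1: 39 chips, eligible: A, B, C
Pot 2: 4 chips, eligible: A, B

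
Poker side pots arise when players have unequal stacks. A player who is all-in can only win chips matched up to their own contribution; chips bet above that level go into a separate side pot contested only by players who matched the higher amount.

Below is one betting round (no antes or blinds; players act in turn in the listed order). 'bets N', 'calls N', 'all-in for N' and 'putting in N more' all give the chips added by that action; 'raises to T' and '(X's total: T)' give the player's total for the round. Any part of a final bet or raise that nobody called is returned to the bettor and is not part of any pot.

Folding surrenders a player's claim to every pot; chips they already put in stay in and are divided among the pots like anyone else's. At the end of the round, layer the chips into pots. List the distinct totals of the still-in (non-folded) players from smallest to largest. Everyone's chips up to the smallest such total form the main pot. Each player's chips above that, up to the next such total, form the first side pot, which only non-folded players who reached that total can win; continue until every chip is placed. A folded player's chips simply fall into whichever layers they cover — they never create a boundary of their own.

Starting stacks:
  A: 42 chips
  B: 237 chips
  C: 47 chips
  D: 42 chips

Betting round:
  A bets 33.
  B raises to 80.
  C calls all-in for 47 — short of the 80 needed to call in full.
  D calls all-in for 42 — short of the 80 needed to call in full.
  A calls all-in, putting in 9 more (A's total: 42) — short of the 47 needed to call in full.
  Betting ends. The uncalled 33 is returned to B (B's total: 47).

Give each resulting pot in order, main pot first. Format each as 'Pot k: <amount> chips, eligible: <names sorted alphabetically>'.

Pot 1: 168 chips, eligible: A, B, C, D
Pot 2: 10 chips, eligible: B, C

Derivation:
Contributions (after 33 returned to B): A=42, B=47, C=47, D=42
Pot levels (distinct totals of non-folded players): 42, 47
Layer 1-42: 42 each from A, B, C, D = 42*4 = 168 chips; eligible A, B, C, D
Layer 43-47: 5 each from B, C = 5*2 = 10 chips; eligible B, C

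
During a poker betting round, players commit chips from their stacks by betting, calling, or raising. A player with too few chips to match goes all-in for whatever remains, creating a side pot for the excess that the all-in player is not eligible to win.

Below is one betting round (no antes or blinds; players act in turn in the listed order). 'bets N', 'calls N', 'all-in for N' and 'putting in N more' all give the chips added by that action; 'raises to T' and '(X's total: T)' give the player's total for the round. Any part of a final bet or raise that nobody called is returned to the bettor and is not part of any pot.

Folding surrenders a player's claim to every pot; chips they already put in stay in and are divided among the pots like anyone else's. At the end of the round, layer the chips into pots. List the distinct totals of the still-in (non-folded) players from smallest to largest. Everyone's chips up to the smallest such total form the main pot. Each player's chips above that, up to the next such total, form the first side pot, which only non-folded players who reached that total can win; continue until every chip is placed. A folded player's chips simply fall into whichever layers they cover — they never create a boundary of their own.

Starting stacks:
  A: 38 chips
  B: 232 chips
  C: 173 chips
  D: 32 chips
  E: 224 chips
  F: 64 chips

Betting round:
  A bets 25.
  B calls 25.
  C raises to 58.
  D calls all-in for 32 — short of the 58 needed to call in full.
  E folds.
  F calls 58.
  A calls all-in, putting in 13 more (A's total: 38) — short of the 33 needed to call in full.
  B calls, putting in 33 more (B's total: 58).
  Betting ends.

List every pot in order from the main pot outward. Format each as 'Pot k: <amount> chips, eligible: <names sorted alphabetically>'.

Pot 1: 160 chips, eligible: A, B, C, D, F
Pot 2: 24 chips, eligible: A, B, C, F
Pot 3: 60 chips, eligible: B, C, F

Derivation:
Contributions: A=38, B=58, C=58, D=32, F=58
Folded: E
Pot levels (distinct totals of non-folded players): 32, 38, 58
Layer 1-32: 32 each from A, B, C, D, F = 32*5 = 160 chips; eligible A, B, C, D, F
Layer 33-38: 6 each from A, B, C, F = 6*4 = 24 chips; eligible A, B, C, F
Layer 39-58: 20 each from B, C, F = 20*3 = 60 chips; eligible B, C, F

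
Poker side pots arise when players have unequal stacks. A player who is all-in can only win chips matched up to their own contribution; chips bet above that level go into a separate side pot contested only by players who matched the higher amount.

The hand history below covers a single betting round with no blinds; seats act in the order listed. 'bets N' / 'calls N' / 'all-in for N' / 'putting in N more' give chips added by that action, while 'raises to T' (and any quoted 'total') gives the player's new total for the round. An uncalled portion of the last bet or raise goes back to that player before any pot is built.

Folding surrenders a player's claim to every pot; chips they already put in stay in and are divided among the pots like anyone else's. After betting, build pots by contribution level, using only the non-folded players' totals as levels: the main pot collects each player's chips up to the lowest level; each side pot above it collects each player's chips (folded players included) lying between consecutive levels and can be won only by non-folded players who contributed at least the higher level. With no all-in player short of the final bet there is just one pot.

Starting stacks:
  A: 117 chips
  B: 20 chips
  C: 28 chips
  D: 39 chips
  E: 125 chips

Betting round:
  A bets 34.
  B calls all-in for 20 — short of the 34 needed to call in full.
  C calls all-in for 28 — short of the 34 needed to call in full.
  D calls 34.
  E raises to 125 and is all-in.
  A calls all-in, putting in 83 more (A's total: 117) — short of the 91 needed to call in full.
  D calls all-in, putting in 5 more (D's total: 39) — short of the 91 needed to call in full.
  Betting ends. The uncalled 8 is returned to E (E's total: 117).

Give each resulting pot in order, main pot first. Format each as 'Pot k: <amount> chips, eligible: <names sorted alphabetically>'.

Pot 1: 100 chips, eligible: A, B, C, D, E
Pot 2: 32 chips, eligible: A, C, D, E
Pot 3: 33 chips, eligible: A, D, E
Pot 4: 156 chips, eligible: A, E

Derivation:
Contributions (after 8 returned to E): A=117, B=20, C=28, D=39, E=117
Pot levels (distinct totals of non-folded players): 20, 28, 39, 117
Layer 1-20: 20 each from A, B, C, D, E = 20*5 = 100 chips; eligible A, B, C, D, E
Layer 21-28: 8 each from A, C, D, E = 8*4 = 32 chips; eligible A, C, D, E
Layer 29-39: 11 each from A, D, E = 11*3 = 33 chips; eligible A, D, E
Layer 40-117: 78 each from A, E = 78*2 = 156 chips; eligible A, E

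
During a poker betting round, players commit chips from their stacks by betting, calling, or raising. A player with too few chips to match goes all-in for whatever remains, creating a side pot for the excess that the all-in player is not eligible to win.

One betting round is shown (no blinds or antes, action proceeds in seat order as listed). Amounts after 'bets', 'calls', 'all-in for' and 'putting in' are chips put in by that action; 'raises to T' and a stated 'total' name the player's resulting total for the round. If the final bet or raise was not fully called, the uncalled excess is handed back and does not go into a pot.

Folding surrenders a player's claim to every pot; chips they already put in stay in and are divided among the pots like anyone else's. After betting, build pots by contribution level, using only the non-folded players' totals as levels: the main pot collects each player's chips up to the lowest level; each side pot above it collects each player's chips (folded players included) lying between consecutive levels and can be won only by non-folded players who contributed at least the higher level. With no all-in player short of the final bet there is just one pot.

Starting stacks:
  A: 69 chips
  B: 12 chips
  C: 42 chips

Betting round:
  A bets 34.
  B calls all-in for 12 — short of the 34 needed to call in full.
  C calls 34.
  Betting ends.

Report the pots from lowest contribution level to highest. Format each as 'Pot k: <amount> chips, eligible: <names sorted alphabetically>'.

Contributions: A=34, B=12, C=34
Pot levels (distinct totals of non-folded players): 12, 34
Layer 1-12: 12 each from A, B, C = 12*3 = 36 chips; eligible A, B, C
Layer 13-34: 22 each from A, C = 22*2 = 44 chips; eligible A, C

Pot 1: 36 chips, eligible: A, B, C
Pot 2: 44 chips, eligible: A, C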